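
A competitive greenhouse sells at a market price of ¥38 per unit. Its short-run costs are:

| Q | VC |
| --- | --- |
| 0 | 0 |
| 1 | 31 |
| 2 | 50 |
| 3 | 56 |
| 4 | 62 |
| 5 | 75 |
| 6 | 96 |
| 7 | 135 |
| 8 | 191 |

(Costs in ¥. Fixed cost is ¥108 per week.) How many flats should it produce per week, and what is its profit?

Q = 6; profit = ¥24

Profit at each row (π = 38Q − TC): Q=0: -108; Q=1: -101; Q=2: -82; Q=3: -50; Q=4: -18; Q=5: 7; Q=6: 24; Q=7: 23; Q=8: 5.
Profit is maximized at Q = 6. AVC there is 96/6 = ¥16 ≤ P, so producing beats shutting down (which would give -¥108).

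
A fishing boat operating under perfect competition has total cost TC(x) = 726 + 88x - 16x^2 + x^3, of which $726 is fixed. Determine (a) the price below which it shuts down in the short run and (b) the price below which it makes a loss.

AVC = 88 - 16x + x^2; minimized at x = 8, giving min AVC = $24. That is the shutdown price.
ATC = 726/x + 88 - 16x + x^2. Setting dATC/dx = −726/x^2 − 16 + 2x = 0 gives x = 11 (since 2·11^3 − 16·11^2 = 726).
min ATC = 726/11 + 88 − 16·11 + 11^2 = $99. That is the break-even price.
For $24 ≤ P < $99 the firm produces at a loss; below $24 it shuts down.

Shutdown price = $24; break-even price = $99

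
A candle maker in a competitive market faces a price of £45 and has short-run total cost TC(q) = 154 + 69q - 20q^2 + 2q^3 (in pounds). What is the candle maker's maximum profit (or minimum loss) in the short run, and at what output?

Profit = -£10 at q = 6

AVC = 69 - 20q + 2q^2 has its minimum £19 at q = 5; price £45 clears that bar, so the firm operates.
MC = 69 - 40q + 6q^2. Setting P = MC and taking the root on the rising branch gives q* = 6.
TR = 45·6 = 270. TC = 154 + 126 = 280. Profit = 270 − 280 = -£10.
Shutting down would mean losing the fixed cost of £154, so operating at a loss of £10 is better by £144.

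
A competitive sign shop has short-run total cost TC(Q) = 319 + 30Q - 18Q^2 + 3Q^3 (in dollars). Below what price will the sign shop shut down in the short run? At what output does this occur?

$3 per unit, at Q = 3

The firm shuts down when price falls below the minimum of average variable cost. AVC = VC/Q = 30 - 18Q + 3Q^2.
At the minimum of AVC, MC = AVC. MC = 30 - 36Q + 9Q^2; setting MC = AVC gives 6Q^2 - 18Q = 0, so Q = 3. min AVC = 3.
The firm shuts down for any P below $3.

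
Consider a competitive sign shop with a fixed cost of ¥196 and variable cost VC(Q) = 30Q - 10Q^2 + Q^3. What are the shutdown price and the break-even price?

Shutdown price = ¥5; break-even price = ¥37

Shutdown price = min AVC. AVC = 30 - 10Q + Q^2, with vertex at Q = 5 and minimum ¥5.
ATC = 196/Q + 30 - 10Q + Q^2. Setting dATC/dQ = −196/Q^2 − 10 + 2Q = 0 gives Q = 7 (since 2·7^3 − 10·7^2 = 196).
min ATC = 196/7 + 30 − 10·7 + 7^2 = ¥37. That is the break-even price.
Between these two prices the firm operates at a loss; above ¥37 it earns a profit.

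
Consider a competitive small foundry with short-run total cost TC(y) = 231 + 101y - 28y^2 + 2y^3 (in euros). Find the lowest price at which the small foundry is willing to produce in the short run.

€3 per unit

The firm shuts down when price falls below the minimum of average variable cost. AVC = VC/y = 101 - 28y + 2y^2.
At the minimum of AVC, MC = AVC. MC = 101 - 56y + 6y^2; setting MC = AVC gives 4y^2 - 28y = 0, so y = 7. min AVC = 3.
For P < €3 the firm produces nothing.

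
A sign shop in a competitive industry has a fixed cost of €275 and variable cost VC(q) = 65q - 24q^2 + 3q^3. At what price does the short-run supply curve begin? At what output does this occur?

Short-run supply begins at min AVC. From VC = 65q - 24q^2 + 3q^3, AVC = 65 - 24q + 3q^2.
At the minimum of AVC, MC = AVC. MC = 65 - 48q + 9q^2; setting MC = AVC gives 6q^2 - 24q = 0, so q = 4. min AVC = 17.
For P < €17 the firm produces nothing.

€17 per unit, at q = 4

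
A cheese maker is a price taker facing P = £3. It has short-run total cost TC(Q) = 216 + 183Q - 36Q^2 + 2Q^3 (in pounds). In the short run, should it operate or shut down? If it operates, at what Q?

From TC, MC = TC'(Q) = 183 - 72Q + 6Q^2 and AVC = VC/Q = 183 - 36Q + 2Q^2.
AVC hits its minimum where MC = AVC, at Q = 9, giving min AVC = 183 - 36·9 + 2·9^2 = £21.
With P < min AVC (£3 < £21), every unit sold adds to the loss.
Shutting down limits the loss to fixed cost, £216.

Shut down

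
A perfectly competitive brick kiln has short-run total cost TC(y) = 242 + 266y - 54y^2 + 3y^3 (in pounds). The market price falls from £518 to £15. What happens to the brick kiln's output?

MC = 266 - 108y + 9y^2; the shutdown threshold is min AVC = £23 (at y = 9).
With P = £518 above the shutdown price, P = MC gives y = 14.
At P = £15 < min AVC = £23, price no longer covers variable cost at any output, so the firm shuts down: y = 0.

Output falls from 14 to 0 (the firm shuts down)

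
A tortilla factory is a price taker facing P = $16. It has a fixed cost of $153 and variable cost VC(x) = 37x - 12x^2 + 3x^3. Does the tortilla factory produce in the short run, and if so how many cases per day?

Shut down

From TC, MC = TC'(x) = 37 - 24x + 9x^2 and AVC = VC/x = 37 - 12x + 3x^2.
The AVC parabola has its vertex at x = 12/6 = 2, where AVC = 37 - 12·2 + 3·2^2 = $25.
With P < min AVC ($16 < $25), every unit sold adds to the loss.
Shutting down limits the loss to fixed cost, $153.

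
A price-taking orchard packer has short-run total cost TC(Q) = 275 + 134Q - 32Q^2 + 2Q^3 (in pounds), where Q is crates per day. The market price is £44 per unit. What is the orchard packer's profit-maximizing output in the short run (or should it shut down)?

Produce at Q = 9

Strip out fixed cost: VC = 134Q - 32Q^2 + 2Q^3. Then AVC = 134 - 32Q + 2Q^2 and MC = 134 - 64Q + 6Q^2.
The AVC parabola has its vertex at Q = 32/4 = 8, where AVC = 134 - 32·8 + 2·8^2 = £6.
Since P = £44 ≥ min AVC = £6, price covers variable cost and the firm should produce.
Set P = MC: 44 = 134 - 64Q + 6Q^2 → 90 - 64Q + 6Q^2 = 0. The roots are Q = 5/3 and Q = 9; the profit-maximizing output is on the rising part of MC, so Q* = 9.
Check: AVC at Q = 9 is £8 ≤ P, so revenue covers variable cost.
Profit = P·Q − TC = 44·9 − 347 = £49.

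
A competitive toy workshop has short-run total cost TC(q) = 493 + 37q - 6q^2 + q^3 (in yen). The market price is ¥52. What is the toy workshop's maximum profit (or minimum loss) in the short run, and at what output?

AVC = 37 - 6q + q^2 has its minimum ¥28 at q = 3; price ¥52 clears that bar, so the firm operates.
With MC = 37 - 12q + 3q^2, P = MC on the upward-sloping part at q* = 5.
TR = 52·5 = 260. TC = 493 + 160 = 653. Profit = 260 − 653 = -¥393.
By producing, the firm covers all variable cost plus ¥100 of fixed cost; shutting down would lose the full ¥493.

Profit = -¥393 at q = 5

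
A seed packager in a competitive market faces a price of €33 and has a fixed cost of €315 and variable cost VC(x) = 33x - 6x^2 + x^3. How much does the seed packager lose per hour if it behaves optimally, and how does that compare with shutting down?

Profit = -€283 at x = 4

AVC = 33 - 6x + x^2 has its minimum €24 at x = 3; price €33 clears that bar, so the firm operates.
MC = 33 - 12x + 3x^2. Setting P = MC and taking the root on the rising branch gives x* = 4.
TR = 33·4 = 132. TC = 315 + 100 = 415. Profit = 132 − 415 = -€283.
Shutting down would mean losing the fixed cost of €315, so operating at a loss of €283 is better by €32.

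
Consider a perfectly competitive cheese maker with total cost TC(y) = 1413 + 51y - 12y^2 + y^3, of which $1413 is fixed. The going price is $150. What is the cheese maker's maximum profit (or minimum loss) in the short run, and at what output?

Profit = -$203 at y = 11

AVC = 51 - 12y + y^2 has its minimum $15 at y = 6; price $150 clears that bar, so the firm operates.
MC = 51 - 24y + 3y^2. Setting P = MC and taking the root on the rising branch gives y* = 11.
TR = 150·11 = 1650. TC = 1413 + 440 = 1853. Profit = 1650 − 1853 = -$203.
Shutting down would mean losing the fixed cost of $1413, so operating at a loss of $203 is better by $1210.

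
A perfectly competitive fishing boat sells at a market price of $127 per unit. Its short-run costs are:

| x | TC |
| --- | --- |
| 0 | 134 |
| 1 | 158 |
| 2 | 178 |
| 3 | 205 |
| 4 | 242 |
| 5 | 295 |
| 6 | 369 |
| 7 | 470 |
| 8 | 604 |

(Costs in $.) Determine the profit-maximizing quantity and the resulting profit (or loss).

Profit at each row (π = 127x − TC): x=0: -134; x=1: -31; x=2: 76; x=3: 176; x=4: 266; x=5: 340; x=6: 393; x=7: 419; x=8: 412.
Profit is maximized at x = 7. AVC there is 336/7 = $48 ≤ P, so producing beats shutting down (which would give -$134).

x = 7; profit = $419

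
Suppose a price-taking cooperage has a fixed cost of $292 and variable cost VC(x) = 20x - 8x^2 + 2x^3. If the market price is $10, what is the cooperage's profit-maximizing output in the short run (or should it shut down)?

From TC, MC = TC'(x) = 20 - 16x + 6x^2 and AVC = VC/x = 20 - 8x + 2x^2.
AVC hits its minimum where MC = AVC, at x = 2, giving min AVC = 20 - 8·2 + 2·2^2 = $12.
P = $10 lies below min AVC = $12; no output level covers variable cost.
Shutting down limits the loss to fixed cost, $292.

Shut down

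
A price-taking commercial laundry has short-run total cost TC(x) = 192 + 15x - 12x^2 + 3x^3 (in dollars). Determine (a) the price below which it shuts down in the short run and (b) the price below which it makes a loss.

Shutdown price = min AVC. AVC = 15 - 12x + 3x^2, with vertex at x = 2 and minimum $3.
ATC = 192/x + 15 - 12x + 3x^2. Setting dATC/dx = −192/x^2 − 12 + 6x = 0 gives x = 4 (since 6·4^3 − 12·4^2 = 192).
min ATC = 192/4 + 15 − 12·4 + 3·4^2 = $63. That is the break-even price.
For $3 ≤ P < $63 the firm produces at a loss; below $3 it shuts down.

Shutdown price = $3; break-even price = $63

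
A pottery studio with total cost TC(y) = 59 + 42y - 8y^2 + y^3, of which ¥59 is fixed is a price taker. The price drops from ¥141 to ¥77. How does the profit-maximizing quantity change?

Output falls from 9 to 7

AVC = 42 - 8y + y^2, minimized at y = 4 where min AVC = ¥26. MC = 42 - 16y + 3y^2.
With P = ¥141 above the shutdown price, P = MC gives y = 9.
At P = ¥77 ≥ min AVC, set P = MC: y = 7. The firm stays open but cuts output.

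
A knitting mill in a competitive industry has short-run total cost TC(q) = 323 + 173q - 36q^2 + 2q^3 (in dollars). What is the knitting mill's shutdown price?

Short-run supply begins at min AVC. From VC = 173q - 36q^2 + 2q^3, AVC = 173 - 36q + 2q^2.
At the minimum of AVC, MC = AVC. MC = 173 - 72q + 6q^2; setting MC = AVC gives 4q^2 - 36q = 0, so q = 9. min AVC = 11.
So the shutdown price is $11.

$11 per unit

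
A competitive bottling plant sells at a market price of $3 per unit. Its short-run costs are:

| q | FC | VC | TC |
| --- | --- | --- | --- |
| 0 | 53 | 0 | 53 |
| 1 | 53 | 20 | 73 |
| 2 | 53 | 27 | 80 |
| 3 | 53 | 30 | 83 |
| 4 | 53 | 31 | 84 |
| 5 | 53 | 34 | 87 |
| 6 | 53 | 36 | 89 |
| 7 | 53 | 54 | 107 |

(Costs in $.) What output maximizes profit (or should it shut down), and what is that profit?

q = 0 (shut down); profit = -$53

Tabulate TR − TC: q=0: -53; q=1: -70; q=2: -74; q=3: -74; q=4: -72; q=5: -72; q=6: -71; q=7: -86.
Profit is highest at q = 0. Equivalently, the lowest AVC in the table is 36/6 ≈ $6 at q = 6, and P = $3 falls below it — price never covers variable cost, so the firm shuts down and loses only its fixed cost.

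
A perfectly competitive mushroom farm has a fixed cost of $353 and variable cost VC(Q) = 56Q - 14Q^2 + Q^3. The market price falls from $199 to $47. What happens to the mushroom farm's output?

Output falls from 13 to 9

MC = 56 - 28Q + 3Q^2; the shutdown threshold is min AVC = $7 (at Q = 7).
At P = $199 ≥ min AVC, set P = MC on the rising branch: Q = 13.
At P = $47 ≥ min AVC, set P = MC: Q = 9. The firm stays open but cuts output.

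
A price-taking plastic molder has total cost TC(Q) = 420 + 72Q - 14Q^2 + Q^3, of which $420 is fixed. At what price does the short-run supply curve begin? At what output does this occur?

$23 per unit, at Q = 7

The shutdown price is the minimum of AVC. VC = 72Q - 14Q^2 + Q^3, so AVC = 72 - 14Q + Q^2.
At the minimum of AVC, MC = AVC. MC = 72 - 28Q + 3Q^2; setting MC = AVC gives 2Q^2 - 14Q = 0, so Q = 7. min AVC = 23.
So the shutdown price is $23.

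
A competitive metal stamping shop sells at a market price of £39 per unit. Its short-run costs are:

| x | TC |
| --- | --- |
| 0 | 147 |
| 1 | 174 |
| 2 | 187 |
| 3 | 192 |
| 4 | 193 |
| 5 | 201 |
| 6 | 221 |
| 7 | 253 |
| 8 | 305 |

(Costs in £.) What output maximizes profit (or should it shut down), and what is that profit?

x = 7; profit = £20

Compute π = P·x − TC at each output: x=0: -147; x=1: -135; x=2: -109; x=3: -75; x=4: -37; x=5: -6; x=6: 13; x=7: 20; x=8: 7.
Profit is maximized at x = 7. AVC there is 106/7 = £15.14 ≤ P, so producing beats shutting down (which would give -£147).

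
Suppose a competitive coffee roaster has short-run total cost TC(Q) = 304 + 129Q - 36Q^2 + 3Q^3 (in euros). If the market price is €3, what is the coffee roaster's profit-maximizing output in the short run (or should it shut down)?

From TC, MC = TC'(Q) = 129 - 72Q + 9Q^2 and AVC = VC/Q = 129 - 36Q + 3Q^2.
AVC is minimized where dAVC/dQ = -36 + 6Q = 0, at Q = 6; min AVC = 129 - 36·6 + 3·6^2 = €21.
With P < min AVC (€3 < €21), every unit sold adds to the loss.
Best response: produce nothing and absorb the €304 fixed cost.

Shut down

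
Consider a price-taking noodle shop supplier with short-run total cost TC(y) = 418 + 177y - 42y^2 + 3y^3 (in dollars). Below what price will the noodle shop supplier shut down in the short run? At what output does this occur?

The shutdown price is the minimum of AVC. VC = 177y - 42y^2 + 3y^3, so AVC = 177 - 42y + 3y^2.
dAVC/dy = -42 + 6y = 0 gives y = 7. min AVC = 177 - 42·7 + 3·7^2 = 30.
For P < $30 the firm produces nothing.

$30 per unit, at y = 7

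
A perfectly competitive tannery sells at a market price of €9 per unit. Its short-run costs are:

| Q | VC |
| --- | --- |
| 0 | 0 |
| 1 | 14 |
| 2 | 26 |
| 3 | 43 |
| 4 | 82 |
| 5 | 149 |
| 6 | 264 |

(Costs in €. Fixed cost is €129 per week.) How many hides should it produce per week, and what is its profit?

Q = 0 (shut down); profit = -€129

Tabulate TR − TC: Q=0: -129; Q=1: -134; Q=2: -137; Q=3: -145; Q=4: -175; Q=5: -233; Q=6: -339.
Profit is highest at Q = 0. Equivalently, the lowest AVC in the table is 26/2 ≈ €13 at Q = 2, and P = €9 falls below it — price never covers variable cost, so the firm shuts down and loses only its fixed cost.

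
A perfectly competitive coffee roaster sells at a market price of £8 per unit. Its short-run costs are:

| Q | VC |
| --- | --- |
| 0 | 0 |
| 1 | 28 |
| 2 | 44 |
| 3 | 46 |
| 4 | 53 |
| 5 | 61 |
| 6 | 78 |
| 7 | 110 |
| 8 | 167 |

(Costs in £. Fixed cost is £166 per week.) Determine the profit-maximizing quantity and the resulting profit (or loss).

Compute π = P·Q − TC at each output: Q=0: -166; Q=1: -186; Q=2: -194; Q=3: -188; Q=4: -187; Q=5: -187; Q=6: -196; Q=7: -220; Q=8: -269.
Profit is highest at Q = 0. Equivalently, the lowest AVC in the table is 61/5 ≈ £12.20 at Q = 5, and P = £8 falls below it — price never covers variable cost, so the firm shuts down and loses only its fixed cost.

Q = 0 (shut down); profit = -£166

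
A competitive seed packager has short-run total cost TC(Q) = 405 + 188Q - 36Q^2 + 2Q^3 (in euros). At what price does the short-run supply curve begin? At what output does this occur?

The shutdown price is the minimum of AVC. VC = 188Q - 36Q^2 + 2Q^3, so AVC = 188 - 36Q + 2Q^2.
At the minimum of AVC, MC = AVC. MC = 188 - 72Q + 6Q^2; setting MC = AVC gives 4Q^2 - 36Q = 0, so Q = 9. min AVC = 26.
The firm shuts down for any P below €26.

€26 per unit, at Q = 9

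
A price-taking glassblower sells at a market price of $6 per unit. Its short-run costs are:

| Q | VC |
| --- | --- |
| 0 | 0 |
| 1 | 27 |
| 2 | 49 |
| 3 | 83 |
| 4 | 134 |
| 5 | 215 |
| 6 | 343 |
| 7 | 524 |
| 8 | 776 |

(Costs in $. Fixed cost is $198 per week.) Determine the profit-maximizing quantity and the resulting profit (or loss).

Q = 0 (shut down); profit = -$198

Compute π = P·Q − TC at each output: Q=0: -198; Q=1: -219; Q=2: -235; Q=3: -263; Q=4: -308; Q=5: -383; Q=6: -505; Q=7: -680; Q=8: -926.
Profit is highest at Q = 0. Equivalently, the lowest AVC in the table is 49/2 ≈ $24.50 at Q = 2, and P = $6 falls below it — price never covers variable cost, so the firm shuts down and loses only its fixed cost.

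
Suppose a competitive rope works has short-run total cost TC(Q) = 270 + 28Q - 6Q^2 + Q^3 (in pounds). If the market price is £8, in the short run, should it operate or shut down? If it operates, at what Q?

Variable cost is VC = 28Q - 6Q^2 + Q^3, so AVC = VC/Q = 28 - 6Q + Q^2 and MC = dTC/dQ = 28 - 12Q + 3Q^2.
AVC hits its minimum where MC = AVC, at Q = 3, giving min AVC = 28 - 6·3 + 3^2 = £19.
With P < min AVC (£8 < £19), every unit sold adds to the loss.
The firm minimizes its loss by shutting down and losing only its fixed cost of £270.

Shut down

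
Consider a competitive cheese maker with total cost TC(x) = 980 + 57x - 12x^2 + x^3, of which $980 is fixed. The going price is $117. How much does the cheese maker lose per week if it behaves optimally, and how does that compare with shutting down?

Profit = -$180 at x = 10

AVC = 57 - 12x + x^2 has its minimum $21 at x = 6; price $117 clears that bar, so the firm operates.
MC = 57 - 24x + 3x^2. Setting P = MC and taking the root on the rising branch gives x* = 10.
TR = 117·10 = 1170. TC = 980 + 370 = 1350. Profit = 1170 − 1350 = -$180.
By producing, the firm covers all variable cost plus $800 of fixed cost; shutting down would lose the full $980.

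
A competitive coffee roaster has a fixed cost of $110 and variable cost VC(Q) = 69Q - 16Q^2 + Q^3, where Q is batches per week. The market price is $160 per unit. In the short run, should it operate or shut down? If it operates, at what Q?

Produce at Q = 13

From TC, MC = TC'(Q) = 69 - 32Q + 3Q^2 and AVC = VC/Q = 69 - 16Q + Q^2.
AVC hits its minimum where MC = AVC, at Q = 8, giving min AVC = 69 - 16·8 + 8^2 = $5.
Since P = $160 ≥ min AVC = $5, price covers variable cost and the firm should produce.
P = MC gives -91 - 32Q + 3Q^2 = 0, with roots -7/3 and 13. Take the larger (rising MC): Q* = 13.
Check: AVC at Q = 13 is $30 ≤ P, so revenue covers variable cost.
Profit = P·Q − TC = 160·13 − 500 = $1580.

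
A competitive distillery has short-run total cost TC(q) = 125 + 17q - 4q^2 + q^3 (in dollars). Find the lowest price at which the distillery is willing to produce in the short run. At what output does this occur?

$13 per unit, at q = 2

Short-run supply begins at min AVC. From VC = 17q - 4q^2 + q^3, AVC = 17 - 4q + q^2.
At the minimum of AVC, MC = AVC. MC = 17 - 8q + 3q^2; setting MC = AVC gives 2q^2 - 4q = 0, so q = 2. min AVC = 13.
For P < $13 the firm produces nothing.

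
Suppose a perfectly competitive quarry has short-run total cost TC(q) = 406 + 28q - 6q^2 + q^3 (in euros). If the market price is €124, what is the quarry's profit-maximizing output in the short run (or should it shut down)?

From TC, MC = TC'(q) = 28 - 12q + 3q^2 and AVC = VC/q = 28 - 6q + q^2.
AVC is minimized where dAVC/dq = -6 + 2q = 0, at q = 3; min AVC = 28 - 6·3 + 3^2 = €19.
Because €124 ≥ €19, revenue can cover variable cost; the firm operates.
Set P = MC: 124 = 28 - 12q + 3q^2 → -96 - 12q + 3q^2 = 0. The roots are q = -4 and q = 8; the profit-maximizing output is on the rising part of MC, so q* = 8.
Check: AVC at q = 8 is €44 ≤ P, so revenue covers variable cost.
Profit = P·q − TC = 124·8 − 758 = €234.

Produce at q = 8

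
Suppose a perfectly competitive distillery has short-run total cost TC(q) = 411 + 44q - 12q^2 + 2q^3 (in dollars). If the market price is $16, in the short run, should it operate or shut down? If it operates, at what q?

Variable cost is VC = 44q - 12q^2 + 2q^3, so AVC = VC/q = 44 - 12q + 2q^2 and MC = dTC/dq = 44 - 24q + 6q^2.
AVC hits its minimum where MC = AVC, at q = 3, giving min AVC = 44 - 12·3 + 2·3^2 = $26.
P = $16 lies below min AVC = $26; no output level covers variable cost.
Shutting down limits the loss to fixed cost, $411.

Shut down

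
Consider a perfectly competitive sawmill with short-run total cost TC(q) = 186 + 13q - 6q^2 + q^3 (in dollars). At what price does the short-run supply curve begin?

$4 per unit

The firm shuts down when price falls below the minimum of average variable cost. AVC = VC/q = 13 - 6q + q^2.
At the minimum of AVC, MC = AVC. MC = 13 - 12q + 3q^2; setting MC = AVC gives 2q^2 - 6q = 0, so q = 3. min AVC = 4.
So the shutdown price is $4.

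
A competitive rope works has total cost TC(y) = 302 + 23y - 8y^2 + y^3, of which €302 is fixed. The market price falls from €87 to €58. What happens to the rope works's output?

Output falls from 8 to 7

AVC = 23 - 8y + y^2, minimized at y = 4 where min AVC = €7. MC = 23 - 16y + 3y^2.
With P = €87 above the shutdown price, P = MC gives y = 8.
At P = €58 ≥ min AVC, set P = MC: y = 7. The firm stays open but cuts output.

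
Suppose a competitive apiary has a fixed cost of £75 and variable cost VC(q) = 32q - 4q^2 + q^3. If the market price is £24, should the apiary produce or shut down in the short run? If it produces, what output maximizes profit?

Shut down

Variable cost is VC = 32q - 4q^2 + q^3, so AVC = VC/q = 32 - 4q + q^2 and MC = dTC/dq = 32 - 8q + 3q^2.
AVC hits its minimum where MC = AVC, at q = 2, giving min AVC = 32 - 4·2 + 2^2 = £28.
Since P = £24 < min AVC = £28, price fails to cover variable cost at any output.
Shutting down limits the loss to fixed cost, £75.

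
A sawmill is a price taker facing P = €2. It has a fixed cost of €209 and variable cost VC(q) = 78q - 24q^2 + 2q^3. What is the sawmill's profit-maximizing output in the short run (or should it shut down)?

Shut down

From TC, MC = TC'(q) = 78 - 48q + 6q^2 and AVC = VC/q = 78 - 24q + 2q^2.
AVC hits its minimum where MC = AVC, at q = 6, giving min AVC = 78 - 24·6 + 2·6^2 = €6.
Since P = €2 < min AVC = €6, price fails to cover variable cost at any output.
The firm minimizes its loss by shutting down and losing only its fixed cost of €209.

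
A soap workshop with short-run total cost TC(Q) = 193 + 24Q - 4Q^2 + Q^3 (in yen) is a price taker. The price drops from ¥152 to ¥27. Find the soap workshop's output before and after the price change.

Output falls from 8 to 3

MC = 24 - 8Q + 3Q^2; the shutdown threshold is min AVC = ¥20 (at Q = 2).
With P = ¥152 above the shutdown price, P = MC gives Q = 8.
At P = ¥27 ≥ min AVC, set P = MC: Q = 3. The firm stays open but cuts output.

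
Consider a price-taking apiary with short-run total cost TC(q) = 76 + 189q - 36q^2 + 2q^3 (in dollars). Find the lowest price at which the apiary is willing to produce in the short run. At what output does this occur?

The firm shuts down when price falls below the minimum of average variable cost. AVC = VC/q = 189 - 36q + 2q^2.
dAVC/dq = -36 + 4q = 0 gives q = 9. min AVC = 189 - 36·9 + 2·9^2 = 27.
The firm shuts down for any P below $27.

$27 per unit, at q = 9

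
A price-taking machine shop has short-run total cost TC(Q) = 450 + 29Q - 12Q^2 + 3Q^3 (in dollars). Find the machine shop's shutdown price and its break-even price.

Shutdown price = min AVC. AVC = 29 - 12Q + 3Q^2, with vertex at Q = 2 and minimum $17.
ATC = 450/Q + 29 - 12Q + 3Q^2. Setting dATC/dQ = −450/Q^2 − 12 + 6Q = 0 gives Q = 5 (since 6·5^3 − 12·5^2 = 450).
min ATC = 450/5 + 29 − 12·5 + 3·5^2 = $134. That is the break-even price.
For $17 ≤ P < $134 the firm produces at a loss; below $17 it shuts down.

Shutdown price = $17; break-even price = $134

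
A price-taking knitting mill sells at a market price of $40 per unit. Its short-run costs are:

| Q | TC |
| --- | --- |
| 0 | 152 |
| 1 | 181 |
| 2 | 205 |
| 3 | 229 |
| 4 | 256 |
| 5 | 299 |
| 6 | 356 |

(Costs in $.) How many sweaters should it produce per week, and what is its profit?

Q = 4; profit = -$96

Profit at each row (π = 40Q − TC): Q=0: -152; Q=1: -141; Q=2: -125; Q=3: -109; Q=4: -96; Q=5: -99; Q=6: -116.
Profit is maximized at Q = 4. AVC there is 104/4 = $26 ≤ P, so producing beats shutting down (which would give -$152).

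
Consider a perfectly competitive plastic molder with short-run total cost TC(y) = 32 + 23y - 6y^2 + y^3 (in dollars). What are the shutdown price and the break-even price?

AVC = 23 - 6y + y^2; minimized at y = 3, giving min AVC = $14. That is the shutdown price.
ATC = 32/y + 23 - 6y + y^2. Setting dATC/dy = −32/y^2 − 6 + 2y = 0 gives y = 4 (since 2·4^3 − 6·4^2 = 32).
min ATC = 32/4 + 23 − 6·4 + 4^2 = $23. That is the break-even price.
For $14 ≤ P < $23 the firm produces at a loss; below $14 it shuts down.

Shutdown price = $14; break-even price = $23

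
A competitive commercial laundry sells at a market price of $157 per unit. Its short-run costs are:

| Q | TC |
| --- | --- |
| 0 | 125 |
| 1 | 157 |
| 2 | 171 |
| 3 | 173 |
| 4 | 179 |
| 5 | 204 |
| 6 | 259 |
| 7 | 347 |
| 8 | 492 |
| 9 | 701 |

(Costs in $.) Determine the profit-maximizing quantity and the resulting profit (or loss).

Q = 8; profit = $764

Profit at each row (π = 157Q − TC): Q=0: -125; Q=1: 0; Q=2: 143; Q=3: 298; Q=4: 449; Q=5: 581; Q=6: 683; Q=7: 752; Q=8: 764; Q=9: 712.
Profit is maximized at Q = 8. AVC there is 367/8 = $45.88 ≤ P, so producing beats shutting down (which would give -$125).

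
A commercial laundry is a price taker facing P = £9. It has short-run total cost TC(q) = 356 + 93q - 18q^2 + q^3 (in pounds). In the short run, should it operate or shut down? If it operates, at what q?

Strip out fixed cost: VC = 93q - 18q^2 + q^3. Then AVC = 93 - 18q + q^2 and MC = 93 - 36q + 3q^2.
AVC is minimized where dAVC/dq = -18 + 2q = 0, at q = 9; min AVC = 93 - 18·9 + 9^2 = £12.
P = £9 lies below min AVC = £12; no output level covers variable cost.
The firm minimizes its loss by shutting down and losing only its fixed cost of £356.

Shut down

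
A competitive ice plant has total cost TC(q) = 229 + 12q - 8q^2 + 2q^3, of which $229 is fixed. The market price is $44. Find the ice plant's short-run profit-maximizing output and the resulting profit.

AVC = 12 - 8q + 2q^2 has its minimum $4 at q = 2; price $44 clears that bar, so the firm operates.
MC = 12 - 16q + 6q^2. Setting P = MC and taking the root on the rising branch gives q* = 4.
TR = 44·4 = 176. TC = 229 + 48 = 277. Profit = 176 − 277 = -$101.
By producing, the firm covers all variable cost plus $128 of fixed cost; shutting down would lose the full $229.

Profit = -$101 at q = 4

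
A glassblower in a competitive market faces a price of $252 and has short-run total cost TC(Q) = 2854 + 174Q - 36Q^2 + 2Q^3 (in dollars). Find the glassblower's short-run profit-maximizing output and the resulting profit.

Profit = -$150 at Q = 13

AVC = 174 - 36Q + 2Q^2 has its minimum $12 at Q = 9; price $252 clears that bar, so the firm operates.
With MC = 174 - 72Q + 6Q^2, P = MC on the upward-sloping part at Q* = 13.
TR = 252·13 = 3276. TC = 2854 + 572 = 3426. Profit = 3276 − 3426 = -$150.
That loss of $150 beats the $2854 the firm would lose by shutting down; producing recovers $2704 of fixed cost.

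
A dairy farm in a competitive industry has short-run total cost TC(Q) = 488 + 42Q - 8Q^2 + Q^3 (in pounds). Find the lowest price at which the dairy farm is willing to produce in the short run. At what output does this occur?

Short-run supply begins at min AVC. From VC = 42Q - 8Q^2 + Q^3, AVC = 42 - 8Q + Q^2.
dAVC/dQ = -8 + 2Q = 0 gives Q = 4. min AVC = 42 - 8·4 + 4^2 = 26.
For P < £26 the firm produces nothing.

£26 per unit, at Q = 4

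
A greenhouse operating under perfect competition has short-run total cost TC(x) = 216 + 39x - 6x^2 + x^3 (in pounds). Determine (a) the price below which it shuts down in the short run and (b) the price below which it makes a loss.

Shutdown price = min AVC. AVC = 39 - 6x + x^2, with vertex at x = 3 and minimum £30.
ATC = 216/x + 39 - 6x + x^2. Setting dATC/dx = −216/x^2 − 6 + 2x = 0 gives x = 6 (since 2·6^3 − 6·6^2 = 216).
min ATC = 216/6 + 39 − 6·6 + 6^2 = £75. That is the break-even price.
For £30 ≤ P < £75 the firm produces at a loss; below £30 it shuts down.

Shutdown price = £30; break-even price = £75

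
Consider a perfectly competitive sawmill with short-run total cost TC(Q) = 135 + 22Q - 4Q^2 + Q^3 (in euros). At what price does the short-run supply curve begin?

€18 per unit

The shutdown price is the minimum of AVC. VC = 22Q - 4Q^2 + Q^3, so AVC = 22 - 4Q + Q^2.
dAVC/dQ = -4 + 2Q = 0 gives Q = 2. min AVC = 22 - 4·2 + 2^2 = 18.
For P < €18 the firm produces nothing.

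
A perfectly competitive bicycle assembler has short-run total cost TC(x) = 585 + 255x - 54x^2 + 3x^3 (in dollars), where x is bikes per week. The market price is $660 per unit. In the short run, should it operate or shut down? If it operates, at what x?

Produce at x = 15

From TC, MC = TC'(x) = 255 - 108x + 9x^2 and AVC = VC/x = 255 - 54x + 3x^2.
AVC hits its minimum where MC = AVC, at x = 9, giving min AVC = 255 - 54·9 + 3·9^2 = $12.
Because $660 ≥ $12, revenue can cover variable cost; the firm operates.
Solving P = MC: -405 - 108x + 9x^2 = 0 ⇒ x = -3 or 15. On the upward-sloping branch, x* = 15.
Check: AVC at x = 15 is $120 ≤ P, so revenue covers variable cost.
Profit = P·x − TC = 660·15 − 2385 = $7515.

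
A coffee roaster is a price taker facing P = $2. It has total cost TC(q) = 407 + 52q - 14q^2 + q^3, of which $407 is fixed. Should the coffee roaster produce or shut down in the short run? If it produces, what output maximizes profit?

Variable cost is VC = 52q - 14q^2 + q^3, so AVC = VC/q = 52 - 14q + q^2 and MC = dTC/dq = 52 - 28q + 3q^2.
AVC is minimized where dAVC/dq = -14 + 2q = 0, at q = 7; min AVC = 52 - 14·7 + 7^2 = $3.
With P < min AVC ($2 < $3), every unit sold adds to the loss.
The firm minimizes its loss by shutting down and losing only its fixed cost of $407.

Shut down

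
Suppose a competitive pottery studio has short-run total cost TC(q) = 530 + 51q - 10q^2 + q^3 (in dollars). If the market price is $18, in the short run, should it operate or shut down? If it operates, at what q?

Shut down

Strip out fixed cost: VC = 51q - 10q^2 + q^3. Then AVC = 51 - 10q + q^2 and MC = 51 - 20q + 3q^2.
The AVC parabola has its vertex at q = 10/2 = 5, where AVC = 51 - 10·5 + 5^2 = $26.
With P < min AVC ($18 < $26), every unit sold adds to the loss.
Best response: produce nothing and absorb the $530 fixed cost.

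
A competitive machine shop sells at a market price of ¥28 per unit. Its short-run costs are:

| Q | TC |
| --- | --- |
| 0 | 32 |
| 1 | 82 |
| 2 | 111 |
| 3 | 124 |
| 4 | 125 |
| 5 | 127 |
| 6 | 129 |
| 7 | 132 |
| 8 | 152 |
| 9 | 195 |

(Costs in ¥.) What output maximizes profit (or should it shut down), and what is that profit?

Compute π = P·Q − TC at each output: Q=0: -32; Q=1: -54; Q=2: -55; Q=3: -40; Q=4: -13; Q=5: 13; Q=6: 39; Q=7: 64; Q=8: 72; Q=9: 57.
Profit is maximized at Q = 8. AVC there is 120/8 = ¥15 ≤ P, so producing beats shutting down (which would give -¥32).

Q = 8; profit = ¥72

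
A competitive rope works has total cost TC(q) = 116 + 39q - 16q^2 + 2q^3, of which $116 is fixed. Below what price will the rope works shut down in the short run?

Short-run supply begins at min AVC. From VC = 39q - 16q^2 + 2q^3, AVC = 39 - 16q + 2q^2.
dAVC/dq = -16 + 4q = 0 gives q = 4. min AVC = 39 - 16·4 + 2·4^2 = 7.
The firm shuts down for any P below $7.

$7 per unit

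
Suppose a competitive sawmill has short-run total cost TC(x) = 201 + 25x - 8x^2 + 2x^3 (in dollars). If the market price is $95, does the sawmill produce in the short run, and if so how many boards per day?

Variable cost is VC = 25x - 8x^2 + 2x^3, so AVC = VC/x = 25 - 8x + 2x^2 and MC = dTC/dx = 25 - 16x + 6x^2.
The AVC parabola has its vertex at x = 8/4 = 2, where AVC = 25 - 8·2 + 2·2^2 = $17.
P = $95 exceeds min AVC = $17, so the firm stays open.
Solving P = MC: -70 - 16x + 6x^2 = 0 ⇒ x = -7/3 or 5. On the upward-sloping branch, x* = 5.
Check: AVC at x = 5 is $35 ≤ P, so revenue covers variable cost.
Profit = P·x − TC = 95·5 − 376 = $99.

Produce at x = 5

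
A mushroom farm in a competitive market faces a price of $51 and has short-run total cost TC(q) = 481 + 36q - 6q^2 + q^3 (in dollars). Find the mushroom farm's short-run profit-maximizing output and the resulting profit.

AVC = 36 - 6q + q^2 has its minimum $27 at q = 3; price $51 clears that bar, so the firm operates.
MC = 36 - 12q + 3q^2. Setting P = MC and taking the root on the rising branch gives q* = 5.
TR = 51·5 = 255. TC = 481 + 155 = 636. Profit = 255 − 636 = -$381.
Shutting down would mean losing the fixed cost of $481, so operating at a loss of $381 is better by $100.

Profit = -$381 at q = 5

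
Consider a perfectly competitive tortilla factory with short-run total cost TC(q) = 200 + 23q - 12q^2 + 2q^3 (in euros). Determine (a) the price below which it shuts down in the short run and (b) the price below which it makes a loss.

AVC = 23 - 12q + 2q^2; minimized at q = 3, giving min AVC = €5. That is the shutdown price.
ATC = 200/q + 23 - 12q + 2q^2. Setting dATC/dq = −200/q^2 − 12 + 4q = 0 gives q = 5 (since 4·5^3 − 12·5^2 = 200).
min ATC = 200/5 + 23 − 12·5 + 2·5^2 = €53. That is the break-even price.
Between these two prices the firm operates at a loss; above €53 it earns a profit.

Shutdown price = €5; break-even price = €53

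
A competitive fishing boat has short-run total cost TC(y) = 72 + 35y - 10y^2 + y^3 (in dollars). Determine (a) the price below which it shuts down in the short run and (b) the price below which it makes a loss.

Shutdown price = $10; break-even price = $23

AVC = 35 - 10y + y^2; minimized at y = 5, giving min AVC = $10. That is the shutdown price.
ATC = 72/y + 35 - 10y + y^2. Setting dATC/dy = −72/y^2 − 10 + 2y = 0 gives y = 6 (since 2·6^3 − 10·6^2 = 72).
min ATC = 72/6 + 35 − 10·6 + 6^2 = $23. That is the break-even price.
Between these two prices the firm operates at a loss; above $23 it earns a profit.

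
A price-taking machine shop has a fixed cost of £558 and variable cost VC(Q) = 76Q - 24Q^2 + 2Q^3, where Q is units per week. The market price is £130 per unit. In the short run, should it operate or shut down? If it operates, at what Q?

From TC, MC = TC'(Q) = 76 - 48Q + 6Q^2 and AVC = VC/Q = 76 - 24Q + 2Q^2.
AVC is minimized where dAVC/dQ = -24 + 4Q = 0, at Q = 6; min AVC = 76 - 24·6 + 2·6^2 = £4.
Since P = £130 ≥ min AVC = £4, price covers variable cost and the firm should produce.
Solving P = MC: -54 - 48Q + 6Q^2 = 0 ⇒ Q = -1 or 9. On the upward-sloping branch, Q* = 9.
Check: AVC at Q = 9 is £22 ≤ P, so revenue covers variable cost.
Profit = P·Q − TC = 130·9 − 756 = £414.

Produce at Q = 9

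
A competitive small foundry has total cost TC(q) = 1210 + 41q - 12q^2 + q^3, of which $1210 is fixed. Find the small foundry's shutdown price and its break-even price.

Shutdown price = $5; break-even price = $140

AVC = 41 - 12q + q^2; minimized at q = 6, giving min AVC = $5. That is the shutdown price.
ATC = 1210/q + 41 - 12q + q^2. Setting dATC/dq = −1210/q^2 − 12 + 2q = 0 gives q = 11 (since 2·11^3 − 12·11^2 = 1210).
min ATC = 1210/11 + 41 − 12·11 + 11^2 = $140. That is the break-even price.
For $5 ≤ P < $140 the firm produces at a loss; below $5 it shuts down.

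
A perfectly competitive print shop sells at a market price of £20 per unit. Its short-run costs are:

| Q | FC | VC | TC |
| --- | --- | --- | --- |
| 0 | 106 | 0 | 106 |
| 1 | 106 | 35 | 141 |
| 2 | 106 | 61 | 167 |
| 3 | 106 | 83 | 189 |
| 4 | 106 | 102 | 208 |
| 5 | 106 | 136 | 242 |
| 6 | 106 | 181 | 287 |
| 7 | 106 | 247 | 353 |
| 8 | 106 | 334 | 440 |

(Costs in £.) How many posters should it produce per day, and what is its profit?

Q = 0 (shut down); profit = -£106

Profit at each row (π = 20Q − TC): Q=0: -106; Q=1: -121; Q=2: -127; Q=3: -129; Q=4: -128; Q=5: -142; Q=6: -167; Q=7: -213; Q=8: -280.
Profit is highest at Q = 0. Equivalently, the lowest AVC in the table is 102/4 ≈ £25.50 at Q = 4, and P = £20 falls below it — price never covers variable cost, so the firm shuts down and loses only its fixed cost.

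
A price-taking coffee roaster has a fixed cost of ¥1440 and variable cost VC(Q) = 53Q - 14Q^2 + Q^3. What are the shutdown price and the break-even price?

Shutdown price = min AVC. AVC = 53 - 14Q + Q^2, with vertex at Q = 7 and minimum ¥4.
ATC = 1440/Q + 53 - 14Q + Q^2. Setting dATC/dQ = −1440/Q^2 − 14 + 2Q = 0 gives Q = 12 (since 2·12^3 − 14·12^2 = 1440).
min ATC = 1440/12 + 53 − 14·12 + 12^2 = ¥149. That is the break-even price.
Between these two prices the firm operates at a loss; above ¥149 it earns a profit.

Shutdown price = ¥4; break-even price = ¥149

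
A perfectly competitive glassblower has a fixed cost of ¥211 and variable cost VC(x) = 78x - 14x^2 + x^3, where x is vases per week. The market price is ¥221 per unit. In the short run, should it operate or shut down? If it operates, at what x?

Variable cost is VC = 78x - 14x^2 + x^3, so AVC = VC/x = 78 - 14x + x^2 and MC = dTC/dx = 78 - 28x + 3x^2.
AVC hits its minimum where MC = AVC, at x = 7, giving min AVC = 78 - 14·7 + 7^2 = ¥29.
P = ¥221 exceeds min AVC = ¥29, so the firm stays open.
Set P = MC: 221 = 78 - 28x + 3x^2 → -143 - 28x + 3x^2 = 0. The roots are x = -11/3 and x = 13; the profit-maximizing output is on the rising part of MC, so x* = 13.
Check: AVC at x = 13 is ¥65 ≤ P, so revenue covers variable cost.
Profit = P·x − TC = 221·13 − 1056 = ¥1817.

Produce at x = 13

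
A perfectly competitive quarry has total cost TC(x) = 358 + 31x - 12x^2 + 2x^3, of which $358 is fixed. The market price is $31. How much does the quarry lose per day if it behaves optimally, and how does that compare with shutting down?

AVC = 31 - 12x + 2x^2 has its minimum $13 at x = 3; price $31 clears that bar, so the firm operates.
MC = 31 - 24x + 6x^2. Setting P = MC and taking the root on the rising branch gives x* = 4.
TR = 31·4 = 124. TC = 358 + 60 = 418. Profit = 124 − 418 = -$294.
That loss of $294 beats the $358 the firm would lose by shutting down; producing recovers $64 of fixed cost.

Profit = -$294 at x = 4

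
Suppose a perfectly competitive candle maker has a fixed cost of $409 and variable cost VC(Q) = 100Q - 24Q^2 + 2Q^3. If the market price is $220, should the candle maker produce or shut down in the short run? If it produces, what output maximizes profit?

Variable cost is VC = 100Q - 24Q^2 + 2Q^3, so AVC = VC/Q = 100 - 24Q + 2Q^2 and MC = dTC/dQ = 100 - 48Q + 6Q^2.
AVC is minimized where dAVC/dQ = -24 + 4Q = 0, at Q = 6; min AVC = 100 - 24·6 + 2·6^2 = $28.
Since P = $220 ≥ min AVC = $28, price covers variable cost and the firm should produce.
P = MC gives -120 - 48Q + 6Q^2 = 0, with roots -2 and 10. Take the larger (rising MC): Q* = 10.
Check: AVC at Q = 10 is $60 ≤ P, so revenue covers variable cost.
Profit = P·Q − TC = 220·10 − 1009 = $1191.

Produce at Q = 10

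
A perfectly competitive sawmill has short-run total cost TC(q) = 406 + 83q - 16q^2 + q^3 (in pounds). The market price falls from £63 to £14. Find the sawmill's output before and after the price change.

AVC = 83 - 16q + q^2, minimized at q = 8 where min AVC = £19. MC = 83 - 32q + 3q^2.
At P = £63 ≥ min AVC, set P = MC on the rising branch: q = 10.
At P = £14 < min AVC = £19, price no longer covers variable cost at any output, so the firm shuts down: q = 0.

Output falls from 10 to 0 (the firm shuts down)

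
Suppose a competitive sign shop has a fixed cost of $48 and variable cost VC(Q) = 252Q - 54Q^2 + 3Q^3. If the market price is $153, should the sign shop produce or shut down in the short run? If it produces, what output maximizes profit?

Produce at Q = 11

From TC, MC = TC'(Q) = 252 - 108Q + 9Q^2 and AVC = VC/Q = 252 - 54Q + 3Q^2.
The AVC parabola has its vertex at Q = 54/6 = 9, where AVC = 252 - 54·9 + 3·9^2 = $9.
P = $153 exceeds min AVC = $9, so the firm stays open.
Set P = MC: 153 = 252 - 108Q + 9Q^2 → 99 - 108Q + 9Q^2 = 0. The roots are Q = 1 and Q = 11; the profit-maximizing output is on the rising part of MC, so Q* = 11.
Check: AVC at Q = 11 is $21 ≤ P, so revenue covers variable cost.
Profit = P·Q − TC = 153·11 − 279 = $1404.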